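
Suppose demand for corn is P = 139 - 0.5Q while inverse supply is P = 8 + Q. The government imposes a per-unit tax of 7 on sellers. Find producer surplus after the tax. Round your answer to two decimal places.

Without the tax, 139 - 0.5Q = 8 + Q so Q* = 87.3333 and P* = 95.3333.
With the tax, sellers need 7 more per unit: 139 - 0.5Q = 8 + Q + 7, so Q_t = 82.6667. Buyers pay P_b = 97.6667; sellers receive P_s = P_b - 7 = 90.6667.
PS = (1/2)(Q_t)(P_s - 8) = (1/2)(82.6667)(82.6667) = 3416.8889.

3416.89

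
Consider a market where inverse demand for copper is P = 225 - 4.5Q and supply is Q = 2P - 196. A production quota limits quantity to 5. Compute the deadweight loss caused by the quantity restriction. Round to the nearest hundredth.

Rewriting supply in inverse form: P = 98 + 0.5Q.
Unrestricted equilibrium: Q* = (225 - 98)/(4.5 + 0.5) = 25.4.
At Q = 5 the demand price is 225 - 4.5(5) = 202.5 and the supply price is 98 + 0.5(5) = 100.5.
DWL = (1/2)(gap between curves at 5) x (Q* - 5) = (1/2)(102)(20.4) = 1040.4.

1040.40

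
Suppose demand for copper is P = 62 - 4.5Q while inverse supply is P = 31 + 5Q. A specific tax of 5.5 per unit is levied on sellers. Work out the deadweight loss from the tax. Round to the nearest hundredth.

Pre-tax equilibrium: 62 - 4.5Q = 31 + 5Q gives Q* = 3.2632, P* = 47.3158.
A tax on sellers shifts supply up by 5.5: 62 - 4.5Q = 31 + 5Q + 5.5, so Q_t = 2.6842. Buyers pay P_b = 49.9211; sellers receive P_s = P_b - 5.5 = 44.4211.
Deadweight loss is the triangle between the curves from Q_t to Q*: (1/2)(3.2632 - 2.6842)(5.5) = 1.5921.

1.59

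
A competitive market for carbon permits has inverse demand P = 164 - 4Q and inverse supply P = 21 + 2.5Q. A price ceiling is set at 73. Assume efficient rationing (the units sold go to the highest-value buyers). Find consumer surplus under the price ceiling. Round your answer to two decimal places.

1027.52

Without the control, 164 - 4Q = 21 + 2.5Q so Q* = 22 and P* = 76.
At P = 73, sellers supply (73 - 21)/2.5 = 20.8 while buyers want more, so the quantity traded is 20.8 at price 73.
The demand price at Q = 20.8 is 80.8. CS is the trapezoid between demand and 73 over [0, 20.8]: (1/2)[(164 - 73) + (80.8 - 73)](20.8) = 1027.52.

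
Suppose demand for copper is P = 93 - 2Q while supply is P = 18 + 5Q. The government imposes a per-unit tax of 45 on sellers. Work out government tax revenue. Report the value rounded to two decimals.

Pre-tax equilibrium: 93 - 2Q = 18 + 5Q gives Q* = 10.7143, P* = 71.5714.
With the tax, sellers need 45 more per unit: 93 - 2Q = 18 + 5Q + 45, so Q_t = 4.2857. Buyers pay P_b = 84.4286; sellers receive P_s = P_b - 45 = 39.4286.
Tax revenue = t x Q_t = 45 x 4.2857 = 192.8571.

192.86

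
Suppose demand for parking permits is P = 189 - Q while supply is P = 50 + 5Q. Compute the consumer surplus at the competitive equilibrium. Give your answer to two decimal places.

268.35

Set 189 - Q = 50 + 5Q, which gives 139 = 6Q, so Q* = 23.1667 and P* = 189 - (23.1667) = 165.8333.
The demand choke price is 189, so CS = (1/2)(Q*)(189 - P*) = (1/2)(23.1667)(23.1667) = 268.3472.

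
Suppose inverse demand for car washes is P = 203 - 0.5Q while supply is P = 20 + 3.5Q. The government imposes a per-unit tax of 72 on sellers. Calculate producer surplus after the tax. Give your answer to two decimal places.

Pre-tax equilibrium: 203 - 0.5Q = 20 + 3.5Q gives Q* = 45.75, P* = 180.125.
A tax on sellers shifts supply up by 72: 203 - 0.5Q = 20 + 3.5Q + 72, so Q_t = 27.75. Buyers pay P_b = 189.125; sellers receive P_s = P_b - 72 = 117.125.
PS = (1/2)(Q_t)(P_s - 20) = (1/2)(27.75)(97.125) = 1347.6094.

1347.61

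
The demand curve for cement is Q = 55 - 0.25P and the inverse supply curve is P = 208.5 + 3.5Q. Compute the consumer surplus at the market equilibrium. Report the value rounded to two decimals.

4.70

Rewriting demand in inverse form: P = 220 - 4Q.
Equilibrium: 220 - 4Q = 208.5 + 3.5Q, so Q* = 1.5333 and P* = 213.8667.
Consumer surplus is the triangle under demand above P*: (1/2)(1.5333)(220 - 213.8667) = (1/2)(1.5333)(6.1333) = 4.7022.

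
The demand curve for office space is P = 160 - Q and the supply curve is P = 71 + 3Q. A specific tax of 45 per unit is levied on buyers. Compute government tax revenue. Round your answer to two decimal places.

Without the tax, 160 - Q = 71 + 3Q so Q* = 22.25 and P* = 137.75.
A tax on buyers shifts demand down by 45: (160 - 45) - Q = 71 + 3Q, so Q_t = 11. Buyers pay P_b = 149; sellers receive P_s = P_b - 45 = 104.
Tax revenue = t x Q_t = 45 x 11 = 495.

495.00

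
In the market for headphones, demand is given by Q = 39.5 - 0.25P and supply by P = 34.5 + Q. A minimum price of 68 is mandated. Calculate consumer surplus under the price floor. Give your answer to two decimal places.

1012.50

Rewriting demand in inverse form: P = 158 - 4Q.
Free-market equilibrium: 158 - 4Q = 34.5 + Q gives Q* = 24.7, P* = 59.2.
At P = 68, buyers demand (158 - 68)/4 = 22.5 while sellers would supply more, so the quantity traded is 22.5 at price 68.
CS is the triangle under demand above 68: (1/2)(22.5)(158 - 68) = 1012.5.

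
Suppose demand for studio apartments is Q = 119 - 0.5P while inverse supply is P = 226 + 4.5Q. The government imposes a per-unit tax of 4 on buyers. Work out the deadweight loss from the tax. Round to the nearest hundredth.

1.23

Rewriting demand in inverse form: P = 238 - 2Q.
Pre-tax equilibrium: 238 - 2Q = 226 + 4.5Q gives Q* = 1.8462, P* = 234.3077.
A tax on buyers shifts demand down by 4: (238 - 4) - 2Q = 226 + 4.5Q, so Q_t = 1.2308. Buyers pay P_b = 235.5385; sellers receive P_s = P_b - 4 = 231.5385.
Deadweight loss is the triangle between the curves from Q_t to Q*: (1/2)(1.8462 - 1.2308)(4) = 1.2308.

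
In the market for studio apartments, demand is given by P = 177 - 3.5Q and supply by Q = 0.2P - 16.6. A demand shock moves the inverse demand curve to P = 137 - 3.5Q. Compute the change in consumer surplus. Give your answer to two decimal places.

Rewriting supply in inverse form: P = 83 + 5Q.
Initial equilibrium: Q_0 = 11.0588, P_0 = 138.2941; CS_0 = (1/2)(11.0588)(38.7059) = 214.0208, PS_0 = (1/2)(11.0588)(55.2941) = 305.7439.
New equilibrium: 137 - 3.5Q = 83 + 5Q gives Q_1 = 6.3529, P_1 = 114.7647; CS_1 = 70.6298, PS_1 = 100.8997.
Change in consumer surplus = 70.6298 - 214.0208 = -143.391.

-143.39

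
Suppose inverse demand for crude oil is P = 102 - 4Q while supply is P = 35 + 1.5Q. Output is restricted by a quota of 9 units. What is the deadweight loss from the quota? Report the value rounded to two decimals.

27.84

Unrestricted equilibrium: Q* = (102 - 35)/(4 + 1.5) = 12.1818.
At Q = 9 the demand price is 102 - 4(9) = 66 and the supply price is 35 + 1.5(9) = 48.5.
DWL = (1/2)(gap between curves at 9) x (Q* - 9) = (1/2)(17.5)(3.1818) = 27.8409.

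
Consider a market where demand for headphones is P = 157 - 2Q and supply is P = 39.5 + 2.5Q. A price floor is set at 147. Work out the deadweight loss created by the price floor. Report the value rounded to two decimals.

1002.78

Without the control, 157 - 2Q = 39.5 + 2.5Q so Q* = 26.1111 and P* = 104.7778.
At P = 147, buyers demand (157 - 147)/2 = 5 while sellers would supply more, so the quantity traded is 5 at price 147.
The lost-trades triangle has base Q* - 5 = 21.1111 and height equal to the gap between the curves at Q = 5, which is 147 - 52 = 95. DWL = (1/2)(21.1111)(95) = 1002.7778.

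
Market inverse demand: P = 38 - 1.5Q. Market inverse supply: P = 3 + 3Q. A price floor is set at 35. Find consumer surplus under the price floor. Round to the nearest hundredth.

Without the control, 38 - 1.5Q = 3 + 3Q so Q* = 7.7778 and P* = 26.3333.
At the floor price 35, quantity demanded is (38 - 35)/1.5 = 2; demand is the short side, so Q = 2 trades at P = 35.
CS is the triangle under demand above 35: (1/2)(2)(38 - 35) = 3.

3.00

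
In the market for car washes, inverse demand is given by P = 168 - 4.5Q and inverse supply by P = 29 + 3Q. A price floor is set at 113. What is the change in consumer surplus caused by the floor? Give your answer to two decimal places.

-436.73

Free-market equilibrium: 168 - 4.5Q = 29 + 3Q gives Q* = 18.5333, P* = 84.6.
At the floor price 113, quantity demanded is (168 - 113)/4.5 = 12.2222; demand is the short side, so Q = 12.2222 trades at P = 113.
CS goes from (1/2)(18.5333)(83.4) = 772.84 to 336.1111 (computed as (168 - 113)(12.2222) - (1/2)(4.5)(12.2222)^2), a change of -436.7289.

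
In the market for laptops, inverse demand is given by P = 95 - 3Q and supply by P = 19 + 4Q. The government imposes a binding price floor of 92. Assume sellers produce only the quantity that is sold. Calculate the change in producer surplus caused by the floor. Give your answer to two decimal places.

-164.76

Without the control, 95 - 3Q = 19 + 4Q so Q* = 10.8571 and P* = 62.4286.
At the floor price 92, quantity demanded is (95 - 92)/3 = 1; demand is the short side, so Q = 1 trades at P = 92.
PS goes from (1/2)(10.8571)(43.4286) = 235.7551 to 71 (computed as (92 - 19)(1) - (1/2)(4)(1)^2), a change of -164.7551.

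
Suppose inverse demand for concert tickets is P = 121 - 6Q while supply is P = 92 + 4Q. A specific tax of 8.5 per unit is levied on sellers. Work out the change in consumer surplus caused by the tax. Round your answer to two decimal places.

Pre-tax equilibrium: 121 - 6Q = 92 + 4Q gives Q* = 2.9, P* = 103.6.
With the tax, sellers need 8.5 more per unit: 121 - 6Q = 92 + 4Q + 8.5, so Q_t = 2.05. Buyers pay P_b = 108.7; sellers receive P_s = P_b - 8.5 = 100.2.
CS falls from (1/2)(2.9)(17.4) = 25.23 to (1/2)(2.05)(12.3) = 12.6075, a change of -12.6225.

-12.62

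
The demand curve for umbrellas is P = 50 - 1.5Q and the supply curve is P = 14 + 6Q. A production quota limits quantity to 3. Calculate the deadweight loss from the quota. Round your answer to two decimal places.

Without the quota, 50 - 1.5Q = 14 + 6Q gives Q* = 4.8.
At Q = 3 the demand price is 50 - 1.5(3) = 45.5 and the supply price is 14 + 6(3) = 32.
Deadweight loss is the triangle between the curves from 3 to 4.8: (1/2)(45.5 - 32)(4.8 - 3) = 12.15.

12.15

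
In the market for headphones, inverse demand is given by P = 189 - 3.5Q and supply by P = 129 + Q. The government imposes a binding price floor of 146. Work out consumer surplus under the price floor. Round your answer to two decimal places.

264.14

Without the control, 189 - 3.5Q = 129 + Q so Q* = 13.3333 and P* = 142.3333.
At P = 146, buyers demand (189 - 146)/3.5 = 12.2857 while sellers would supply more, so the quantity traded is 12.2857 at price 146.
CS is the triangle under demand above 146: (1/2)(12.2857)(189 - 146) = 264.1429.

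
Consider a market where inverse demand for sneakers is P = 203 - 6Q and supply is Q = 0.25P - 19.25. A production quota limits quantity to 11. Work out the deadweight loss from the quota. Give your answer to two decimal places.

Rewriting supply in inverse form: P = 77 + 4Q.
Unrestricted equilibrium: Q* = (203 - 77)/(6 + 4) = 12.6.
At Q = 11 the demand price is 203 - 6(11) = 137 and the supply price is 77 + 4(11) = 121.
Deadweight loss is the triangle between the curves from 11 to 12.6: (1/2)(137 - 121)(12.6 - 11) = 12.8.

12.80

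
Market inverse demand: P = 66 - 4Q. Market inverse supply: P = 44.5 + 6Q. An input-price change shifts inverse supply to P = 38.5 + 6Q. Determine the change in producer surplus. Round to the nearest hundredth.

8.82

Initial equilibrium: Q_0 = 2.15, P_0 = 57.4; CS_0 = (1/2)(2.15)(8.6) = 9.245, PS_0 = (1/2)(2.15)(12.9) = 13.8675.
New equilibrium: 66 - 4Q = 38.5 + 6Q gives Q_1 = 2.75, P_1 = 55; CS_1 = 15.125, PS_1 = 22.6875.
Change in producer surplus = 22.6875 - 13.8675 = 8.82.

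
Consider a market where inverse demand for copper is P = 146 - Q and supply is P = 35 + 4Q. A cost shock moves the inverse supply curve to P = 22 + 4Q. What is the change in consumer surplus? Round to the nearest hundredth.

61.10

Initial equilibrium: Q_0 = 22.2, P_0 = 123.8; CS_0 = (1/2)(22.2)(22.2) = 246.42, PS_0 = (1/2)(22.2)(88.8) = 985.68.
New equilibrium: 146 - Q = 22 + 4Q gives Q_1 = 24.8, P_1 = 121.2; CS_1 = 307.52, PS_1 = 1230.08.
Change in consumer surplus = 307.52 - 246.42 = 61.1.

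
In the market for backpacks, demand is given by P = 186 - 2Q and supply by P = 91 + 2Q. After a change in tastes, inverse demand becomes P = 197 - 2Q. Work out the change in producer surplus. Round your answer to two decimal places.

Initial equilibrium: Q_0 = 23.75, P_0 = 138.5; CS_0 = (1/2)(23.75)(47.5) = 564.0625, PS_0 = (1/2)(23.75)(47.5) = 564.0625.
New equilibrium: 197 - 2Q = 91 + 2Q gives Q_1 = 26.5, P_1 = 144; CS_1 = 702.25, PS_1 = 702.25.
Change in producer surplus = 702.25 - 564.0625 = 138.1875.

138.19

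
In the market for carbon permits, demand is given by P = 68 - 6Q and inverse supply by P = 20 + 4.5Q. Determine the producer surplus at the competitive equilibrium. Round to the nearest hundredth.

Set 68 - 6Q = 20 + 4.5Q, which gives 48 = 10.5Q, so Q* = 4.5714 and P* = 68 - 6(4.5714) = 40.5714.
PS is the area between P* and the supply curve from 0 to Q*: (1/2)(4.5714)(20.5714) = 47.0204.

47.02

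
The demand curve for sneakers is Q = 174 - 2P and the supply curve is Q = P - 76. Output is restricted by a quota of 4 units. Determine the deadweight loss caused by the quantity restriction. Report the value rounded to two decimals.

Rewriting demand in inverse form: P = 87 - 0.5Q.
Rewriting supply in inverse form: P = 76 + Q.
Without the quota, 87 - 0.5Q = 76 + Q gives Q* = 7.3333.
At Q = 4 the demand price is 87 - 0.5(4) = 85 and the supply price is 76 + (4) = 80.
Deadweight loss is the triangle between the curves from 4 to 7.3333: (1/2)(85 - 80)(7.3333 - 4) = 8.3333.

8.33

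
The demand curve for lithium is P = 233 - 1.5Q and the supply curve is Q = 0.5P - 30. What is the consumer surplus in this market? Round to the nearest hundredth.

Rewriting supply in inverse form: P = 60 + 2Q.
Setting demand equal to supply, 173 = 3.5Q, so Q* = 49.4286 and P* = 158.8571.
The demand choke price is 233, so CS = (1/2)(Q*)(233 - P*) = (1/2)(49.4286)(74.1429) = 1832.3878.

1832.39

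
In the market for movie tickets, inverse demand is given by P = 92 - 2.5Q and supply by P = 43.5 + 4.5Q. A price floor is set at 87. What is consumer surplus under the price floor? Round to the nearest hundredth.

Without the control, 92 - 2.5Q = 43.5 + 4.5Q so Q* = 6.9286 and P* = 74.6786.
At P = 87, buyers demand (92 - 87)/2.5 = 2 while sellers would supply more, so the quantity traded is 2 at price 87.
CS is the triangle under demand above 87: (1/2)(2)(92 - 87) = 5.

5.00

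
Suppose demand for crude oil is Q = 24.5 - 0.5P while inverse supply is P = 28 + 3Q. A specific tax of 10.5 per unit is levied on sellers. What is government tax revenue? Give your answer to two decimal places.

22.05

Rewriting demand in inverse form: P = 49 - 2Q.
Pre-tax equilibrium: 49 - 2Q = 28 + 3Q gives Q* = 4.2, P* = 40.6.
With the tax, sellers need 10.5 more per unit: 49 - 2Q = 28 + 3Q + 10.5, so Q_t = 2.1. Buyers pay P_b = 44.8; sellers receive P_s = P_b - 10.5 = 34.3.
Tax revenue = t x Q_t = 10.5 x 2.1 = 22.05.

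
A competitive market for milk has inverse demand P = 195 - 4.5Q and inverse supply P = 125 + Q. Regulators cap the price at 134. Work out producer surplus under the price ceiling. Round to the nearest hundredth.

40.50

Without the control, 195 - 4.5Q = 125 + Q so Q* = 12.7273 and P* = 137.7273.
At the ceiling price 134, quantity supplied is (134 - 125)/1 = 9; supply is the short side, so Q = 9 trades at P = 134.
PS is the triangle above supply below 134: (1/2)(9)(134 - 125) = 40.5.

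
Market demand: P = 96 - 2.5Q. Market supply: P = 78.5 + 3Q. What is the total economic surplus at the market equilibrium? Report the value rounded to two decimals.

27.84

Set 96 - 2.5Q = 78.5 + 3Q, which gives 17.5 = 5.5Q, so Q* = 3.1818 and P* = 96 - 2.5(3.1818) = 88.0455.
Total surplus is the full triangle between the curves from 0 to Q*: (1/2)(3.1818)(96 - 78.5) = 27.8409.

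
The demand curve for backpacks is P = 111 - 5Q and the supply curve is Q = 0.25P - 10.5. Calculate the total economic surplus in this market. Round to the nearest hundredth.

Rewriting supply in inverse form: P = 42 + 4Q.
Setting demand equal to supply, 69 = 9Q, so Q* = 7.6667 and P* = 72.6667.
CS = (1/2)(7.6667)(38.3333) = 146.9444 and PS = (1/2)(7.6667)(30.6667) = 117.5556, so total surplus = 264.5.

264.50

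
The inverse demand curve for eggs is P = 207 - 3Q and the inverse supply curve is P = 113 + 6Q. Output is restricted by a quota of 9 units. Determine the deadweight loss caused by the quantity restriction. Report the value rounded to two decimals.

Without the quota, 207 - 3Q = 113 + 6Q gives Q* = 10.4444.
At Q = 9 the demand price is 207 - 3(9) = 180 and the supply price is 113 + 6(9) = 167.
Deadweight loss is the triangle between the curves from 9 to 10.4444: (1/2)(180 - 167)(10.4444 - 9) = 9.3889.

9.39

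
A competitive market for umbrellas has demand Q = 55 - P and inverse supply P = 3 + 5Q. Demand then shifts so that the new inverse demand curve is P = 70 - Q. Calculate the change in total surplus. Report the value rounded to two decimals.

148.75

Rewriting demand in inverse form: P = 55 - Q.
Initial equilibrium: Q_0 = 8.6667, P_0 = 46.3333; CS_0 = (1/2)(8.6667)(8.6667) = 37.5556, PS_0 = (1/2)(8.6667)(43.3333) = 187.7778.
New equilibrium: 70 - Q = 3 + 5Q gives Q_1 = 11.1667, P_1 = 58.8333; CS_1 = 62.3472, PS_1 = 311.7361.
Change in total surplus = (62.3472 + 311.7361) - (37.5556 + 187.7778) = 148.75.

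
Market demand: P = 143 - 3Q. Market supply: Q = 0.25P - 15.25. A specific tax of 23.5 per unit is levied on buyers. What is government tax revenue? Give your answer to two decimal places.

Rewriting supply in inverse form: P = 61 + 4Q.
Without the tax, 143 - 3Q = 61 + 4Q so Q* = 11.7143 and P* = 107.8571.
With the tax, buyers' net willingness to pay falls by 23.5: (143 - 23.5) - 3Q = 61 + 4Q, so Q_t = 8.3571. Buyers pay P_b = 117.9286; sellers receive P_s = P_b - 23.5 = 94.4286.
Tax revenue = t x Q_t = 23.5 x 8.3571 = 196.3929.

196.39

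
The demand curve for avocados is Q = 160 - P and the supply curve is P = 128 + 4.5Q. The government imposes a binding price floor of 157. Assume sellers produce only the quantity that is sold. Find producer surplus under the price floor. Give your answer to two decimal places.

Rewriting demand in inverse form: P = 160 - Q.
Without the control, 160 - Q = 128 + 4.5Q so Q* = 5.8182 and P* = 154.1818.
At P = 157, buyers demand (160 - 157)/1 = 3 while sellers would supply more, so the quantity traded is 3 at price 157.
The supply price at Q = 3 is 141.5. PS is the trapezoid between 157 and supply over [0, 3]: (1/2)[(157 - 128) + (157 - 141.5)](3) = 66.75.

66.75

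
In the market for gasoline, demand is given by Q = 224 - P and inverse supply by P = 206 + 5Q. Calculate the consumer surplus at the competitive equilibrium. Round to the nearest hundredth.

Rewriting demand in inverse form: P = 224 - Q.
Setting demand equal to supply, 18 = 6Q, so Q* = 3 and P* = 221.
The demand choke price is 224, so CS = (1/2)(Q*)(224 - P*) = (1/2)(3)(3) = 4.5.

4.50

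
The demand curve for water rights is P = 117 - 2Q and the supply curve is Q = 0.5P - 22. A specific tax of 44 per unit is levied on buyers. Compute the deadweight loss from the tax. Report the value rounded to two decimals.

242.00

Rewriting supply in inverse form: P = 44 + 2Q.
Pre-tax equilibrium: 117 - 2Q = 44 + 2Q gives Q* = 18.25, P* = 80.5.
A tax on buyers shifts demand down by 44: (117 - 44) - 2Q = 44 + 2Q, so Q_t = 7.25. Buyers pay P_b = 102.5; sellers receive P_s = P_b - 44 = 58.5.
Deadweight loss is the triangle between the curves from Q_t to Q*: (1/2)(18.25 - 7.25)(44) = 242.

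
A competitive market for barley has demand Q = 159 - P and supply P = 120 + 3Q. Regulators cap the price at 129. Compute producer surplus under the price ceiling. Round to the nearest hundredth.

13.50

Rewriting demand in inverse form: P = 159 - Q.
Free-market equilibrium: 159 - Q = 120 + 3Q gives Q* = 9.75, P* = 149.25.
At the ceiling price 129, quantity supplied is (129 - 120)/3 = 3; supply is the short side, so Q = 3 trades at P = 129.
PS is the triangle above supply below 129: (1/2)(3)(129 - 120) = 13.5.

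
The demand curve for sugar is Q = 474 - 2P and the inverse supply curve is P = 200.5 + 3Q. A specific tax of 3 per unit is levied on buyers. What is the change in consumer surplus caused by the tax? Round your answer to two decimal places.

-4.29

Rewriting demand in inverse form: P = 237 - 0.5Q.
Pre-tax equilibrium: 237 - 0.5Q = 200.5 + 3Q gives Q* = 10.4286, P* = 231.7857.
With the tax, buyers' net willingness to pay falls by 3: (237 - 3) - 0.5Q = 200.5 + 3Q, so Q_t = 9.5714. Buyers pay P_b = 232.2143; sellers receive P_s = P_b - 3 = 229.2143.
CS falls from (1/2)(10.4286)(5.2143) = 27.1888 to (1/2)(9.5714)(4.7857) = 22.9031, a change of -4.2857.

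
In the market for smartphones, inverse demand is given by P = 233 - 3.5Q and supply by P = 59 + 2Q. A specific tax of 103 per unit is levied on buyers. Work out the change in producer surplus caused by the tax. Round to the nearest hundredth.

Without the tax, 233 - 3.5Q = 59 + 2Q so Q* = 31.6364 and P* = 122.2727.
A tax on buyers shifts demand down by 103: (233 - 103) - 3.5Q = 59 + 2Q, so Q_t = 12.9091. Buyers pay P_b = 187.8182; sellers receive P_s = P_b - 103 = 84.8182.
PS falls from (1/2)(31.6364)(63.2727) = 1000.8595 to (1/2)(12.9091)(25.8182) = 166.6446, a change of -834.2149.

-834.21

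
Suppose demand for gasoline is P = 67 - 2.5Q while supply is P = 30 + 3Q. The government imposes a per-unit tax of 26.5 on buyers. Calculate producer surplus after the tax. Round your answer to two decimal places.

Without the tax, 67 - 2.5Q = 30 + 3Q so Q* = 6.7273 and P* = 50.1818.
A tax on buyers shifts demand down by 26.5: (67 - 26.5) - 2.5Q = 30 + 3Q, so Q_t = 1.9091. Buyers pay P_b = 62.2273; sellers receive P_s = P_b - 26.5 = 35.7273.
Producer surplus is the triangle above supply below P_s: (1/2)(1.9091)(35.7273 - 30) = 5.4669.

5.47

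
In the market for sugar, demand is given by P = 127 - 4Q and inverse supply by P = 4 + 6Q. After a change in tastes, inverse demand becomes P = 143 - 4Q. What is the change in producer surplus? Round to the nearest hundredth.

Initial equilibrium: Q_0 = 12.3, P_0 = 77.8; CS_0 = (1/2)(12.3)(49.2) = 302.58, PS_0 = (1/2)(12.3)(73.8) = 453.87.
New equilibrium: 143 - 4Q = 4 + 6Q gives Q_1 = 13.9, P_1 = 87.4; CS_1 = 386.42, PS_1 = 579.63.
Change in producer surplus = 579.63 - 453.87 = 125.76.

125.76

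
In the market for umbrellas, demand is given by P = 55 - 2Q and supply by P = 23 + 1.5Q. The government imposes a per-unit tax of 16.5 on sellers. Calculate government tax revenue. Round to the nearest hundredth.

Pre-tax equilibrium: 55 - 2Q = 23 + 1.5Q gives Q* = 9.1429, P* = 36.7143.
With the tax, sellers need 16.5 more per unit: 55 - 2Q = 23 + 1.5Q + 16.5, so Q_t = 4.4286. Buyers pay P_b = 46.1429; sellers receive P_s = P_b - 16.5 = 29.6429.
Revenue is the tax times quantity traded: 16.5 x 4.4286 = 73.0714.

73.07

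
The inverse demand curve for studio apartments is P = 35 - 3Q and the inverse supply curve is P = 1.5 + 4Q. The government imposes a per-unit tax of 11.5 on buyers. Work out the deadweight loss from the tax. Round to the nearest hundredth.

Pre-tax equilibrium: 35 - 3Q = 1.5 + 4Q gives Q* = 4.7857, P* = 20.6429.
With the tax, buyers' net willingness to pay falls by 11.5: (35 - 11.5) - 3Q = 1.5 + 4Q, so Q_t = 3.1429. Buyers pay P_b = 25.5714; sellers receive P_s = P_b - 11.5 = 14.0714.
The welfare triangle lost has base Q* - Q_t = 1.6429 and height t = 11.5, so DWL = (1/2)(1.6429)(11.5) = 9.4464.

9.45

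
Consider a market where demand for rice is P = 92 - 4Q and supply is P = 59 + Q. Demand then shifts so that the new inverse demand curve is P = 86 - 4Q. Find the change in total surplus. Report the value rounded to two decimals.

-36.00

Initial equilibrium: Q_0 = 6.6, P_0 = 65.6; CS_0 = (1/2)(6.6)(26.4) = 87.12, PS_0 = (1/2)(6.6)(6.6) = 21.78.
New equilibrium: 86 - 4Q = 59 + Q gives Q_1 = 5.4, P_1 = 64.4; CS_1 = 58.32, PS_1 = 14.58.
Change in total surplus = (58.32 + 14.58) - (87.12 + 21.78) = -36.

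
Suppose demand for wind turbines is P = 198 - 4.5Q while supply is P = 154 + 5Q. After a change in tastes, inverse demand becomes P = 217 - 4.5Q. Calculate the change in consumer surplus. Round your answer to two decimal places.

50.68

Initial equilibrium: Q_0 = 4.6316, P_0 = 177.1579; CS_0 = (1/2)(4.6316)(20.8421) = 48.2659, PS_0 = (1/2)(4.6316)(23.1579) = 53.6288.
New equilibrium: 217 - 4.5Q = 154 + 5Q gives Q_1 = 6.6316, P_1 = 187.1579; CS_1 = 98.9501, PS_1 = 109.9446.
Change in consumer surplus = 98.9501 - 48.2659 = 50.6842.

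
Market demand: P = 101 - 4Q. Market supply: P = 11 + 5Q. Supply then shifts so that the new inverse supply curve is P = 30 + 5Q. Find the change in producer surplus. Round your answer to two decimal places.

-94.41

Initial equilibrium: Q_0 = 10, P_0 = 61; CS_0 = (1/2)(10)(40) = 200, PS_0 = (1/2)(10)(50) = 250.
New equilibrium: 101 - 4Q = 30 + 5Q gives Q_1 = 7.8889, P_1 = 69.4444; CS_1 = 124.4691, PS_1 = 155.5864.
Change in producer surplus = 155.5864 - 250 = -94.4136.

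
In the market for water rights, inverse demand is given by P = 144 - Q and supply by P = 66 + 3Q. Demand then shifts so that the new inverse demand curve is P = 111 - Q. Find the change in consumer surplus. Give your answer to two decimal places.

-126.84

Initial equilibrium: Q_0 = 19.5, P_0 = 124.5; CS_0 = (1/2)(19.5)(19.5) = 190.125, PS_0 = (1/2)(19.5)(58.5) = 570.375.
New equilibrium: 111 - Q = 66 + 3Q gives Q_1 = 11.25, P_1 = 99.75; CS_1 = 63.2812, PS_1 = 189.8438.
Change in consumer surplus = 63.2812 - 190.125 = -126.8438.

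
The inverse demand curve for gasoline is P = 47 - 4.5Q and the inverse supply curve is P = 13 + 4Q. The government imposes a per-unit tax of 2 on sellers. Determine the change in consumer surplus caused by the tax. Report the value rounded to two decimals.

-4.11

Without the tax, 47 - 4.5Q = 13 + 4Q so Q* = 4 and P* = 29.
With the tax, sellers need 2 more per unit: 47 - 4.5Q = 13 + 4Q + 2, so Q_t = 3.7647. Buyers pay P_b = 30.0588; sellers receive P_s = P_b - 2 = 28.0588.
Consumers lose the trapezoid between P* and P_b out to Q_t plus the triangle from Q_t to Q*: change in CS = 31.8893 - 36 = -4.1107.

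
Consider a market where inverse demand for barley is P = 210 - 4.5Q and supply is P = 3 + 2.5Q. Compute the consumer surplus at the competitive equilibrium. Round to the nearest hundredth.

Setting demand equal to supply, 207 = 7Q, so Q* = 29.5714 and P* = 76.9286.
CS is the area between the demand curve and P* from 0 to Q*: (1/2)(29.5714)(133.0714) = 1967.5561.

1967.56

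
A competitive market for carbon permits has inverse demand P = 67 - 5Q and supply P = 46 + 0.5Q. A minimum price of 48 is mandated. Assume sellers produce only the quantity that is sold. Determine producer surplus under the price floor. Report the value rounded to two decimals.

Without the control, 67 - 5Q = 46 + 0.5Q so Q* = 3.8182 and P* = 47.9091.
At P = 48, buyers demand (67 - 48)/5 = 3.8 while sellers would supply more, so the quantity traded is 3.8 at price 48.
The supply price at Q = 3.8 is 47.9. PS is the trapezoid between 48 and supply over [0, 3.8]: (1/2)[(48 - 46) + (48 - 47.9)](3.8) = 3.99.

3.99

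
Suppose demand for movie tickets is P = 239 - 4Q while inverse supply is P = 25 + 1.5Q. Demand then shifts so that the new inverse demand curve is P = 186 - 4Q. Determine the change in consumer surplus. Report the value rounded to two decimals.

-1314.05

Initial equilibrium: Q_0 = 38.9091, P_0 = 83.3636; CS_0 = (1/2)(38.9091)(155.6364) = 3027.8347, PS_0 = (1/2)(38.9091)(58.3636) = 1135.438.
New equilibrium: 186 - 4Q = 25 + 1.5Q gives Q_1 = 29.2727, P_1 = 68.9091; CS_1 = 1713.7851, PS_1 = 642.6694.
Change in consumer surplus = 1713.7851 - 3027.8347 = -1314.0496.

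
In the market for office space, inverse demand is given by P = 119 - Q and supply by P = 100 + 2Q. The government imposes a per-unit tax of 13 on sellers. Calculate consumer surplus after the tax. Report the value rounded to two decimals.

Without the tax, 119 - Q = 100 + 2Q so Q* = 6.3333 and P* = 112.6667.
With the tax, sellers need 13 more per unit: 119 - Q = 100 + 2Q + 13, so Q_t = 2. Buyers pay P_b = 117; sellers receive P_s = P_b - 13 = 104.
Consumer surplus is the triangle under demand above P_b: (1/2)(2)(119 - 117) = 2.

2.00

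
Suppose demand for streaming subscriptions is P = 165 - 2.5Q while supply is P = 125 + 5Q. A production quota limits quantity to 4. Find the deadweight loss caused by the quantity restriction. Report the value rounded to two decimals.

Without the quota, 165 - 2.5Q = 125 + 5Q gives Q* = 5.3333.
At Q = 4 the demand price is 165 - 2.5(4) = 155 and the supply price is 125 + 5(4) = 145.
Deadweight loss is the triangle between the curves from 4 to 5.3333: (1/2)(155 - 145)(5.3333 - 4) = 6.6667.

6.67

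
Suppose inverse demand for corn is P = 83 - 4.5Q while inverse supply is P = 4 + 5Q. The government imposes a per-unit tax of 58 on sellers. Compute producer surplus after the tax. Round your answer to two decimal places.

Pre-tax equilibrium: 83 - 4.5Q = 4 + 5Q gives Q* = 8.3158, P* = 45.5789.
With the tax, sellers need 58 more per unit: 83 - 4.5Q = 4 + 5Q + 58, so Q_t = 2.2105. Buyers pay P_b = 73.0526; sellers receive P_s = P_b - 58 = 15.0526.
PS = (1/2)(Q_t)(P_s - 4) = (1/2)(2.2105)(11.0526) = 12.2161.

12.22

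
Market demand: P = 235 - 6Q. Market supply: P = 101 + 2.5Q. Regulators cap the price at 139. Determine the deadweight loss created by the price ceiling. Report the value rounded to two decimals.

1.36

Without the control, 235 - 6Q = 101 + 2.5Q so Q* = 15.7647 and P* = 140.4118.
At P = 139, sellers supply (139 - 101)/2.5 = 15.2 while buyers want more, so the quantity traded is 15.2 at price 139.
At Q = 15.2 the demand price is 143.8 and the supply price is 139. Deadweight loss is the triangle between the curves from 15.2 to 15.7647: (1/2)(143.8 - 139)(15.7647 - 15.2) = 1.3553.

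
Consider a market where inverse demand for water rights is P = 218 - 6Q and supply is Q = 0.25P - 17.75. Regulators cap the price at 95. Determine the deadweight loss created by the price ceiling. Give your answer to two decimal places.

Rewriting supply in inverse form: P = 71 + 4Q.
Without the control, 218 - 6Q = 71 + 4Q so Q* = 14.7 and P* = 129.8.
At P = 95, sellers supply (95 - 71)/4 = 6 while buyers want more, so the quantity traded is 6 at price 95.
The lost-trades triangle has base Q* - 6 = 8.7 and height equal to the gap between the curves at Q = 6, which is 182 - 95 = 87. DWL = (1/2)(8.7)(87) = 378.45.

378.45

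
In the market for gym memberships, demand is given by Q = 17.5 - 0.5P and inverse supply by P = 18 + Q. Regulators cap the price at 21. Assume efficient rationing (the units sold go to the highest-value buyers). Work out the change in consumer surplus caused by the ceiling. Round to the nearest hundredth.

0.89

Rewriting demand in inverse form: P = 35 - 2Q.
Without the control, 35 - 2Q = 18 + Q so Q* = 5.6667 and P* = 23.6667.
At the ceiling price 21, quantity supplied is (21 - 18)/1 = 3; supply is the short side, so Q = 3 trades at P = 21.
CS goes from (1/2)(5.6667)(11.3333) = 32.1111 to 33 (computed as (35 - 21)(3) - (1/2)(2)(3)^2), a change of 0.8889.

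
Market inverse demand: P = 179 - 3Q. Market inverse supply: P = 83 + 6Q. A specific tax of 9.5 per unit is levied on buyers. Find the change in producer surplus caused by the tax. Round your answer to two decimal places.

Pre-tax equilibrium: 179 - 3Q = 83 + 6Q gives Q* = 10.6667, P* = 147.
A tax on buyers shifts demand down by 9.5: (179 - 9.5) - 3Q = 83 + 6Q, so Q_t = 9.6111. Buyers pay P_b = 150.1667; sellers receive P_s = P_b - 9.5 = 140.6667.
Producers lose the trapezoid between P_s and P* out to Q_t plus the triangle from Q_t to Q*: change in PS = 277.1204 - 341.3333 = -64.213.

-64.21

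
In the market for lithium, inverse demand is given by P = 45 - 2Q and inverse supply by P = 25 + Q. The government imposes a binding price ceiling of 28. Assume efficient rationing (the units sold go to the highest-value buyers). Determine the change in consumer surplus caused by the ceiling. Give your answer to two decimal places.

Without the control, 45 - 2Q = 25 + Q so Q* = 6.6667 and P* = 31.6667.
At P = 28, sellers supply (28 - 25)/1 = 3 while buyers want more, so the quantity traded is 3 at price 28.
CS goes from (1/2)(6.6667)(13.3333) = 44.4444 to 42 (computed as (45 - 28)(3) - (1/2)(2)(3)^2), a change of -2.4444.

-2.44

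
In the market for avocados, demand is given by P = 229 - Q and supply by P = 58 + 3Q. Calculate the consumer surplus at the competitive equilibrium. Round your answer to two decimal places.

Set 229 - Q = 58 + 3Q, which gives 171 = 4Q, so Q* = 42.75 and P* = 229 - (42.75) = 186.25.
The demand choke price is 229, so CS = (1/2)(Q*)(229 - P*) = (1/2)(42.75)(42.75) = 913.7812.

913.78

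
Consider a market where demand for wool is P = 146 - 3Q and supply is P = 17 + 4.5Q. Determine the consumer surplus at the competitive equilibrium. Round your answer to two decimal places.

443.76

Equilibrium: 146 - 3Q = 17 + 4.5Q, so Q* = 17.2 and P* = 94.4.
CS is the area between the demand curve and P* from 0 to Q*: (1/2)(17.2)(51.6) = 443.76.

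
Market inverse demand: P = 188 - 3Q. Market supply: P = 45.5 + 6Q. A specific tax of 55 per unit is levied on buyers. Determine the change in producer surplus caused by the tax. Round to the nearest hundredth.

Without the tax, 188 - 3Q = 45.5 + 6Q so Q* = 15.8333 and P* = 140.5.
With the tax, buyers' net willingness to pay falls by 55: (188 - 55) - 3Q = 45.5 + 6Q, so Q_t = 9.7222. Buyers pay P_b = 158.8333; sellers receive P_s = P_b - 55 = 103.8333.
PS falls from (1/2)(15.8333)(95) = 752.0833 to (1/2)(9.7222)(58.3333) = 283.5648, a change of -468.5185.

-468.52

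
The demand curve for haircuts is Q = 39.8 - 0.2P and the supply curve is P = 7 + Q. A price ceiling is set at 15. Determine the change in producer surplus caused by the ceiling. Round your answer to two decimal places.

-480.00

Rewriting demand in inverse form: P = 199 - 5Q.
Without the control, 199 - 5Q = 7 + Q so Q* = 32 and P* = 39.
At the ceiling price 15, quantity supplied is (15 - 7)/1 = 8; supply is the short side, so Q = 8 trades at P = 15.
PS goes from (1/2)(32)(32) = 512 to 32 (computed as (15 - 7)(8) - (1/2)(1)(8)^2), a change of -480.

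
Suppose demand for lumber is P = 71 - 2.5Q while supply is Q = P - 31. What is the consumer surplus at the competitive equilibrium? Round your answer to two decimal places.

Rewriting supply in inverse form: P = 31 + Q.
Setting demand equal to supply, 40 = 3.5Q, so Q* = 11.4286 and P* = 42.4286.
CS is the area between the demand curve and P* from 0 to Q*: (1/2)(11.4286)(28.5714) = 163.2653.

163.27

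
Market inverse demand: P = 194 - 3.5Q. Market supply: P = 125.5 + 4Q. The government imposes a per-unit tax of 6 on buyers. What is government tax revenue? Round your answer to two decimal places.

Pre-tax equilibrium: 194 - 3.5Q = 125.5 + 4Q gives Q* = 9.1333, P* = 162.0333.
A tax on buyers shifts demand down by 6: (194 - 6) - 3.5Q = 125.5 + 4Q, so Q_t = 8.3333. Buyers pay P_b = 164.8333; sellers receive P_s = P_b - 6 = 158.8333.
Revenue is the tax times quantity traded: 6 x 8.3333 = 50.

50.00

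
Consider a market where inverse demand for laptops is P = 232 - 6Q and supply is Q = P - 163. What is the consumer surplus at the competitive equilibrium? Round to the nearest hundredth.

291.49

Rewriting supply in inverse form: P = 163 + Q.
Setting demand equal to supply, 69 = 7Q, so Q* = 9.8571 and P* = 172.8571.
Consumer surplus is the triangle under demand above P*: (1/2)(9.8571)(232 - 172.8571) = (1/2)(9.8571)(59.1429) = 291.4898.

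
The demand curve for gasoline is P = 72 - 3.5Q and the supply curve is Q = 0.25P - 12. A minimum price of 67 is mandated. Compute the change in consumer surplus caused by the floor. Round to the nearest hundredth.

Rewriting supply in inverse form: P = 48 + 4Q.
Without the control, 72 - 3.5Q = 48 + 4Q so Q* = 3.2 and P* = 60.8.
At the floor price 67, quantity demanded is (72 - 67)/3.5 = 1.4286; demand is the short side, so Q = 1.4286 trades at P = 67.
CS goes from (1/2)(3.2)(11.2) = 17.92 to 3.5714 (computed as (72 - 67)(1.4286) - (1/2)(3.5)(1.4286)^2), a change of -14.3486.

-14.35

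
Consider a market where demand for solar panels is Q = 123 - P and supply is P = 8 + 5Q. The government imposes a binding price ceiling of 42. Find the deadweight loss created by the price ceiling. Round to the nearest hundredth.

Rewriting demand in inverse form: P = 123 - Q.
Free-market equilibrium: 123 - Q = 8 + 5Q gives Q* = 19.1667, P* = 103.8333.
At the ceiling price 42, quantity supplied is (42 - 8)/5 = 6.8; supply is the short side, so Q = 6.8 trades at P = 42.
At Q = 6.8 the demand price is 116.2 and the supply price is 42. Deadweight loss is the triangle between the curves from 6.8 to 19.1667: (1/2)(116.2 - 42)(19.1667 - 6.8) = 458.8033.

458.80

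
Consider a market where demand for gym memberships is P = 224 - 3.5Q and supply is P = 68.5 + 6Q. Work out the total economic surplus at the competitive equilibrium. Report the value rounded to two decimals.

1272.64

Setting demand equal to supply, 155.5 = 9.5Q, so Q* = 16.3684 and P* = 166.7105.
CS = (1/2)(16.3684)(57.2895) = 468.8691 and PS = (1/2)(16.3684)(98.2105) = 803.7756, so total surplus = 1272.6447.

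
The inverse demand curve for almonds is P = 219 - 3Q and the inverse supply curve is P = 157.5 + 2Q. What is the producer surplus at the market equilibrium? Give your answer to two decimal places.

Set 219 - 3Q = 157.5 + 2Q, which gives 61.5 = 5Q, so Q* = 12.3 and P* = 219 - 3(12.3) = 182.1.
PS is the area between P* and the supply curve from 0 to Q*: (1/2)(12.3)(24.6) = 151.29.

151.29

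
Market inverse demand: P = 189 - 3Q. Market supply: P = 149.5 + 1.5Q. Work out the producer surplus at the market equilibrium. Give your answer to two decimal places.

57.79

Set 189 - 3Q = 149.5 + 1.5Q, which gives 39.5 = 4.5Q, so Q* = 8.7778 and P* = 189 - 3(8.7778) = 162.6667.
PS is the area between P* and the supply curve from 0 to Q*: (1/2)(8.7778)(13.1667) = 57.787.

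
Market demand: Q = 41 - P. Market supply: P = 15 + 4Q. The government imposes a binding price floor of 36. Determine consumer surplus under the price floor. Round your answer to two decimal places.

12.50

Rewriting demand in inverse form: P = 41 - Q.
Free-market equilibrium: 41 - Q = 15 + 4Q gives Q* = 5.2, P* = 35.8.
At P = 36, buyers demand (41 - 36)/1 = 5 while sellers would supply more, so the quantity traded is 5 at price 36.
CS is the triangle under demand above 36: (1/2)(5)(41 - 36) = 12.5.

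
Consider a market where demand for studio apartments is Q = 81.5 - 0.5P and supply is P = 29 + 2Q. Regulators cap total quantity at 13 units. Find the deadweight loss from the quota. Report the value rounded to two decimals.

Rewriting demand in inverse form: P = 163 - 2Q.
Unrestricted equilibrium: Q* = (163 - 29)/(2 + 2) = 33.5.
At Q = 13 the demand price is 163 - 2(13) = 137 and the supply price is 29 + 2(13) = 55.
DWL = (1/2)(gap between curves at 13) x (Q* - 13) = (1/2)(82)(20.5) = 840.5.

840.50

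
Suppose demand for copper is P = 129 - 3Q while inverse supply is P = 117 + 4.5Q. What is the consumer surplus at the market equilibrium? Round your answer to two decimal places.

Setting demand equal to supply, 12 = 7.5Q, so Q* = 1.6 and P* = 124.2.
CS is the area between the demand curve and P* from 0 to Q*: (1/2)(1.6)(4.8) = 3.84.

3.84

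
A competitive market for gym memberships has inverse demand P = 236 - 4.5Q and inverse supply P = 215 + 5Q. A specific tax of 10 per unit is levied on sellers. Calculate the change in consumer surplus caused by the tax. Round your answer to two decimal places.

Pre-tax equilibrium: 236 - 4.5Q = 215 + 5Q gives Q* = 2.2105, P* = 226.0526.
With the tax, sellers need 10 more per unit: 236 - 4.5Q = 215 + 5Q + 10, so Q_t = 1.1579. Buyers pay P_b = 230.7895; sellers receive P_s = P_b - 10 = 220.7895.
CS falls from (1/2)(2.2105)(9.9474) = 10.9945 to (1/2)(1.1579)(5.2105) = 3.0166, a change of -7.9778.

-7.98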